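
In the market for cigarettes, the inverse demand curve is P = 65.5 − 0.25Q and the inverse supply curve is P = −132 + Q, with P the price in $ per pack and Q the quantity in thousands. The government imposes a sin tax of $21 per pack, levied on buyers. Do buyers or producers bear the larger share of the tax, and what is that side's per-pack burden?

Rewrite in direct form: Qd = 262 − 4P and Qs = P + 132.
Without the tax, 262 − 4P = P + 132 gives 5P = 130, so P* = $26 and Q* = 158.
With the tax collected from buyers, demand (in seller-price terms) shifts: Qd = 262 − 4(P + 21).
New equilibrium: buyers pay $30.2, producers receive $9.2, Q = 141.2. (Wedge: Pb − Ps = 21.)
Per-pack burden: buyers $4.2, producers $16.8.
Producers take the larger share because supply is less price-elastic here (demand slope 4 vs supply slope 1).

Producers bear the larger share: $16.8 per pack.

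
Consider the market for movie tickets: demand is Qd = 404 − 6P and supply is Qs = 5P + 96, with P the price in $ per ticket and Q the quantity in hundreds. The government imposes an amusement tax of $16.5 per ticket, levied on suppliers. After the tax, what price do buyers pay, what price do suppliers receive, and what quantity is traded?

Buyers pay $35.5; suppliers receive $19; quantity = 191.

Without the tax, 404 − 6P = 5P + 96 gives 11P = 308, so P* = $28 and Q* = 236.
With the tax collected from suppliers, supply shifts: Qs = 5(P − 16.5) + 96.
Solving gives Q = 191 with buyers paying $35.5 and suppliers receiving $19 (the $16.5 wedge).
The less price-elastic side of the market bears the larger share of a per-unit tax.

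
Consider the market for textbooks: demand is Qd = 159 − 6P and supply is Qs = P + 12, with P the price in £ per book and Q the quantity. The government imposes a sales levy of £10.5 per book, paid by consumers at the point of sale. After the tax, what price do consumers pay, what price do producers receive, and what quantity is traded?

Before the tax: set 159 − 6P = P + 12 → P* = £21, Q* = 33.
With the tax collected from consumers, demand (in seller-price terms) shifts: Qd = 159 − 6(P + 10.5).
New equilibrium: consumers pay £22.5, producers receive £12, Q = 24. (Wedge: Pb − Ps = 10.5.)

Consumers pay £22.5; producers receive £12; quantity = 24.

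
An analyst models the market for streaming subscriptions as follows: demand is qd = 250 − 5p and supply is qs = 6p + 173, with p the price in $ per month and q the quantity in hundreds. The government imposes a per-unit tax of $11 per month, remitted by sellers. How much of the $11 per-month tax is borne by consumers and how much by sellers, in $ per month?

Consumers bear $6 per month; sellers bear $5 per month.

Before the tax: set 250 − 5p = 6p + 173 → p* = $7, q* = 215.
With the tax collected from sellers, supply shifts: qs = 6(p − 11) + 173.
New equilibrium: consumers pay $13, sellers receive $2, q = 185. (Wedge: pb − ps = 11.)
Burden on consumers: $6; on sellers: $5. (They sum to $11.)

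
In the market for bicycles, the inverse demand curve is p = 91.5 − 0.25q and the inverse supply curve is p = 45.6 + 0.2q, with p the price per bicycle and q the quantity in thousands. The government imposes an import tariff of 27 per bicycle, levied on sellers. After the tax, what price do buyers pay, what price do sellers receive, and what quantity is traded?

Inverting to q(p) form: qd = 366 − 4p; qs = 5p − 228.
Without the tax, 366 − 4p = 5p − 228 gives 9p = 594, so p* = 66 and q* = 102.
With the tax collected from sellers, supply shifts: qs = 5(p − 27) − 228.
Solving gives q = 42 with buyers paying 81 and sellers receiving 54 (the 27 wedge).
The less price-elastic side of the market bears the larger share of a per-unit tax.

Buyers pay 81; sellers receive 54; quantity = 42.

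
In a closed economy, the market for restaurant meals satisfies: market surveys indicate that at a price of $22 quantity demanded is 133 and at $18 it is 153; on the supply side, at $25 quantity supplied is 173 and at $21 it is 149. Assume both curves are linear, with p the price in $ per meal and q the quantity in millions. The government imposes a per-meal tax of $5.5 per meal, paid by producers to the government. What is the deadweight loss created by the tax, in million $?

Deadweight loss = $41.25 million.

Demand slope: (153 − 133)/(18 − 22) = -5, so qd = 243 − 5p.
Supply slope: (149 − 173)/(21 − 25) = 6, so qs = 6p + 23.
Without the tax, 243 − 5p = 6p + 23 gives 11p = 220, so p* = $20 and q* = 143.
With the tax collected from producers, supply shifts: qs = 6(p − 5.5) + 23.
New equilibrium: consumers pay $23, producers receive $17.5, q = 128. (Wedge: pb − ps = 5.5.)
Quantity falls by |ΔQ| = |143 − 128| = 15.
DWL = ½ · t · |ΔQ| = ½ · 5.5 · 15 = $41.25.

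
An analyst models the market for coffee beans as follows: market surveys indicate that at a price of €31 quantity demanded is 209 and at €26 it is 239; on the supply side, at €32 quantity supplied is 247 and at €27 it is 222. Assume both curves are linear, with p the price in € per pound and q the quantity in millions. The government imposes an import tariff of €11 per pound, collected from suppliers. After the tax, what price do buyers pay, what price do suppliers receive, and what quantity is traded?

Demand slope: (239 − 209)/(26 − 31) = -6, so qd = 395 − 6p.
Supply slope: (222 − 247)/(27 − 32) = 5, so qs = 5p + 87.
Without the tax, 395 − 6p = 5p + 87 gives 11p = 308, so p* = €28 and q* = 227.
With the tax collected from suppliers, supply shifts: qs = 5(p − 11) + 87.
New equilibrium: buyers pay €33, suppliers receive €22, q = 197. (Wedge: pb − ps = 11.)

Buyers pay €33; suppliers receive €22; quantity = 197.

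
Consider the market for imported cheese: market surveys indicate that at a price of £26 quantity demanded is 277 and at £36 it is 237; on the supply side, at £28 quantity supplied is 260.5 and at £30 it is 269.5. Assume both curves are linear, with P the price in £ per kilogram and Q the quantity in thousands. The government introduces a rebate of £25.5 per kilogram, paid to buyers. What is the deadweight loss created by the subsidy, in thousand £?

Deadweight loss = £688.5 thousand.

Demand slope: (237 − 277)/(36 − 26) = -4, so Qd = 381 − 4P.
Supply slope: (269.5 − 260.5)/(30 − 28) = 4.5, so Qs = 4.5P + 134.5.
Before the subsidy: set 381 − 4P = 4.5P + 134.5 → P* = £29, Q* = 265.
With a per-unit subsidy paid to buyers, each effectively pays P − 25.5, so demand becomes Qd = 381 − 4(P − 25.5).
Solving gives Q = 319 with buyers paying £15.5 and suppliers receiving £41 (the £25.5 wedge).
Quantity rises by |ΔQ| = |265 − 319| = 54.
DWL = ½ · t · |ΔQ| = ½ · 25.5 · 54 = £688.5.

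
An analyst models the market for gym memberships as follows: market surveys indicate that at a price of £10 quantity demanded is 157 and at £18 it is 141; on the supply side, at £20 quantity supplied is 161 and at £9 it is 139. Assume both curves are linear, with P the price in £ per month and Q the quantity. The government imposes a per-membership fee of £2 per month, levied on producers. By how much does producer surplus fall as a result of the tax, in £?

Producer surplus falls by £148.

Demand slope: (141 − 157)/(18 − 10) = -2, so Qd = 177 − 2P.
Supply slope: (139 − 161)/(9 − 20) = 2, so Qs = 2P + 121.
Without the tax, 177 − 2P = 2P + 121 gives 4P = 56, so P* = £14 and Q* = 149.
With the tax collected from producers, supply shifts: Qs = 2(P − 2) + 121.
New equilibrium: consumers pay £15, producers receive £13, Q = 147. (Wedge: Pb − Ps = 2.)
ΔPS is the trapezoid between Q = 147 and Q = 149 of height £1: ½ · (149 + 147) · 1 = £148.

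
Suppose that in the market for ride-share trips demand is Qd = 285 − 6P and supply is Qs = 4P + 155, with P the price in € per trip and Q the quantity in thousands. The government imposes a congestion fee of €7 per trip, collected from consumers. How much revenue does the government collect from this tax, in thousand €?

Before the tax: set 285 − 6P = 4P + 155 → P* = €13, Q* = 207.
With the tax collected from consumers, demand (in seller-price terms) shifts: Qd = 285 − 6(P + 7).
New equilibrium: consumers pay €15.8, sellers receive €8.8, Q = 190.2. (Wedge: Pb − Ps = 7.)
Revenue = t · Q = 7 · 190.2 = €1331.4.

Tax revenue = €1331.4 thousand.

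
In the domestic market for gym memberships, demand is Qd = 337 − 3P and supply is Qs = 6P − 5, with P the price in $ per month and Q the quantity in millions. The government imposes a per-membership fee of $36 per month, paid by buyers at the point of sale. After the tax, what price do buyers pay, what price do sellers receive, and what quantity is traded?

Buyers pay $62; sellers receive $26; quantity = 151.

Without the tax, 337 − 3P = 6P − 5 gives 9P = 342, so P* = $38 and Q* = 223.
With the tax collected from buyers, demand (in seller-price terms) shifts: Qd = 337 − 3(P + 36).
Solving gives Q = 151 with buyers paying $62 and sellers receiving $26 (the $36 wedge).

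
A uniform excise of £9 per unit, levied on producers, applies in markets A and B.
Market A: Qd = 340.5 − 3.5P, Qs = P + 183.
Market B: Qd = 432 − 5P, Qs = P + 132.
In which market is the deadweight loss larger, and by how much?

Market A: pre-tax P* = £35, Q* = 218; post-tax Q = 211; deadweight loss = £31.5.
Market B: pre-tax P* = £50, Q* = 182; post-tax Q = 174.5; deadweight loss = £33.75.
Difference: £31.5 vs £33.75 → market B is larger by £2.25.

Market B, by £2.25.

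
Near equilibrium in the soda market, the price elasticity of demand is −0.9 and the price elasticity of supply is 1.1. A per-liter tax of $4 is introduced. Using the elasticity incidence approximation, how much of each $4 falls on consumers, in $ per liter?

Incidence ratio: consumers' share ≈ εs / (εs + |εd|) = 1.1 / (1.1 + 0.9) = 0.55.
So consumers bear ≈ 0.55 × $4 = $2.2; producers bear $1.8.

Consumers bear ≈ $2.2 per liter.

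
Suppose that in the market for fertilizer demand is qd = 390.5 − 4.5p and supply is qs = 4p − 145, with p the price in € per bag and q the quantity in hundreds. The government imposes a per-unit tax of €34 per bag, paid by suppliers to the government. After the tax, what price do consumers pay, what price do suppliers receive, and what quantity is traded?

Before the tax: set 390.5 − 4.5p = 4p − 145 → p* = €63, q* = 107.
With the tax collected from suppliers, supply shifts: qs = 4(p − 34) − 145.
New equilibrium: consumers pay €79, suppliers receive €45, q = 35. (Wedge: pb − ps = 34.)

Consumers pay €79; suppliers receive €45; quantity = 35.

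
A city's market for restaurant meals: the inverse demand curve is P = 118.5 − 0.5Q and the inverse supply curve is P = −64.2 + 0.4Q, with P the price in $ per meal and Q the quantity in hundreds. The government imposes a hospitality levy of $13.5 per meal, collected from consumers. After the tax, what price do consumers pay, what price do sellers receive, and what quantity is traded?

Inverting to Q(P) form: Qd = 237 − 2P; Qs = 2.5P + 160.5.
Before the tax: set 237 − 2P = 2.5P + 160.5 → P* = $17, Q* = 203.
With the tax collected from consumers, demand (in seller-price terms) shifts: Qd = 237 − 2(P + 13.5).
Solving gives Q = 188 with consumers paying $24.5 and sellers receiving $11 (the $13.5 wedge).

Consumers pay $24.5; sellers receive $11; quantity = 188.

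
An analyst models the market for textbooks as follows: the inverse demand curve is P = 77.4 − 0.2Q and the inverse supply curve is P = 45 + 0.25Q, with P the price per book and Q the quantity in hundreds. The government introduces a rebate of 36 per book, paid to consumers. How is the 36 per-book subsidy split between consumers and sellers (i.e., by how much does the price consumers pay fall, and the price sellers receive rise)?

Rewrite in direct form: Qd = 387 − 5P and Qs = 4P − 180.
Before the subsidy: set 387 − 5P = 4P − 180 → P* = 63, Q* = 72.
With a per-unit subsidy paid to consumers, each effectively pays P − 36, so demand becomes Qd = 387 − 5(P − 36).
New equilibrium: consumers pay 47, sellers receive 83, Q = 152. (Wedge: Pb − Ps = −36.)
Gain to consumers: 16; to sellers: 20. (They sum to 36.)

Consumers gain 16 per book; sellers gain 20 per book.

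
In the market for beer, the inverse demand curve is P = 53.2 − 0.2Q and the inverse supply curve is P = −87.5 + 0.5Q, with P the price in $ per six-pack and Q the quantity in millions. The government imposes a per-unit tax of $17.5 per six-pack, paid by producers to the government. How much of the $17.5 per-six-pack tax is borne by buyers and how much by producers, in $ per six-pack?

Buyers bear $5 per six-pack; producers bear $12.5 per six-pack.

Rewrite in direct form: Qd = 266 − 5P and Qs = 2P + 175.
Without the tax, 266 − 5P = 2P + 175 gives 7P = 91, so P* = $13 and Q* = 201.
With the tax collected from producers, supply shifts: Qs = 2(P − 17.5) + 175.
Solving gives Q = 176 with buyers paying $18 and producers receiving $0.5 (the $17.5 wedge).
Burden on buyers: $5; on producers: $12.5. (They sum to $17.5.)
The less price-elastic side of the market bears the larger share of a per-unit tax.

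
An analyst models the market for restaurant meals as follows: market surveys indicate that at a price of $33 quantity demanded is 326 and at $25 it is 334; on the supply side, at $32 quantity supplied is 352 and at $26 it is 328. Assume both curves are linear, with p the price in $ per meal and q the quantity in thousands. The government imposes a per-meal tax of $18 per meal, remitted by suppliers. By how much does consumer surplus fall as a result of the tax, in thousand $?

Consumer surplus falls by $4677.12 thousand.

Demand slope: (334 − 326)/(25 − 33) = -1, so qd = 359 − p.
Supply slope: (328 − 352)/(26 − 32) = 4, so qs = 4p + 224.
Without the tax, 359 − p = 4p + 224 gives 5p = 135, so p* = $27 and q* = 332.
With the tax collected from suppliers, supply shifts: qs = 4(p − 18) + 224.
New equilibrium: consumers pay $41.4, suppliers receive $23.4, q = 317.6. (Wedge: pb − ps = 18.)
ΔCS is the trapezoid between Q = 317.6 and Q = 332 of height $14.4: ½ · (332 + 317.6) · 14.4 = $4677.12.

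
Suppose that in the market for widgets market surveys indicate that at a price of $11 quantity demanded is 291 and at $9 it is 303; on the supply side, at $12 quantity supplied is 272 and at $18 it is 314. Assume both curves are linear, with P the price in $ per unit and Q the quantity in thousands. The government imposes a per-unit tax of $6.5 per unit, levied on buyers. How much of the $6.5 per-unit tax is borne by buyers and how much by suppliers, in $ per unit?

Buyers bear $3.5 per unit; suppliers bear $3 per unit.

Demand slope: (303 − 291)/(9 − 11) = -6, so Qd = 357 − 6P.
Supply slope: (314 − 272)/(18 − 12) = 7, so Qs = 7P + 188.
Without the tax, 357 − 6P = 7P + 188 gives 13P = 169, so P* = $13 and Q* = 279.
With the tax collected from buyers, demand (in seller-price terms) shifts: Qd = 357 − 6(P + 6.5).
New equilibrium: buyers pay $16.5, suppliers receive $10, Q = 258. (Wedge: Pb − Ps = 6.5.)
Burden on buyers: $3.5; on suppliers: $3. (They sum to $6.5.)
The less price-elastic side of the market bears the larger share of a per-unit tax.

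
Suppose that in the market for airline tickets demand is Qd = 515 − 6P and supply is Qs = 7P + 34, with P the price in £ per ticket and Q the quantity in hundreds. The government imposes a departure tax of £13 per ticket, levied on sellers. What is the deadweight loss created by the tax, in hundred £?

Deadweight loss = £273 hundred.

Before the tax: set 515 − 6P = 7P + 34 → P* = £37, Q* = 293.
With the tax collected from sellers, supply shifts: Qs = 7(P − 13) + 34.
Solving gives Q = 251 with buyers paying £44 and sellers receiving £31 (the £13 wedge).
Quantity falls by |ΔQ| = |293 − 251| = 42.
DWL = ½ · t · |ΔQ| = ½ · 13 · 42 = £273.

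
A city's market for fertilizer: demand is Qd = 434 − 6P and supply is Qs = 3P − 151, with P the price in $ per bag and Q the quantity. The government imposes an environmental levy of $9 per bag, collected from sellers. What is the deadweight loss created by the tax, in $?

Deadweight loss = $81.

Without the tax, 434 − 6P = 3P − 151 gives 9P = 585, so P* = $65 and Q* = 44.
With the tax collected from sellers, supply shifts: Qs = 3(P − 9) − 151.
New equilibrium: buyers pay $68, sellers receive $59, Q = 26. (Wedge: Pb − Ps = 9.)
Quantity falls by |ΔQ| = |44 − 26| = 18.
DWL = ½ · t · |ΔQ| = ½ · 9 · 18 = $81.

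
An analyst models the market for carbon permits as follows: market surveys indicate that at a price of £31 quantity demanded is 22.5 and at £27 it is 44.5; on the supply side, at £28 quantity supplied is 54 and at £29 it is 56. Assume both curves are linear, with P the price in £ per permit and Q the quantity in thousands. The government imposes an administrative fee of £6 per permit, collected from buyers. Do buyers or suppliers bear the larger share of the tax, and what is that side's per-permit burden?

Suppliers bear the larger share: £4.4 per permit.

Demand slope: (44.5 − 22.5)/(27 − 31) = -5.5, so Qd = 193 − 5.5P.
Supply slope: (56 − 54)/(29 − 28) = 2, so Qs = 2P − 2.
Before the tax: set 193 − 5.5P = 2P − 2 → P* = £26, Q* = 50.
With the tax collected from buyers, demand (in seller-price terms) shifts: Qd = 193 − 5.5(P + 6).
Solving gives Q = 41.2 with buyers paying £27.6 and suppliers receiving £21.6 (the £6 wedge).
Per-permit burden: buyers £1.6, suppliers £4.4.
Suppliers take the larger share because supply is less price-elastic here (demand slope 5.5 vs supply slope 2).
The less price-elastic side of the market bears the larger share of a per-unit tax.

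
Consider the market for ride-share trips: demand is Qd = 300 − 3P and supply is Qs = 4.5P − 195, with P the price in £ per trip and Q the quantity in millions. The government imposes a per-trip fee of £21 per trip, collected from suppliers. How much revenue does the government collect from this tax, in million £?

Without the tax, 300 − 3P = 4.5P − 195 gives 7.5P = 495, so P* = £66 and Q* = 102.
With the tax collected from suppliers, supply shifts: Qs = 4.5(P − 21) − 195.
Solving gives Q = 64.2 with consumers paying £78.6 and suppliers receiving £57.6 (the £21 wedge).
Revenue = t · Q = 21 · 64.2 = £1348.2.

Tax revenue = £1348.2 million.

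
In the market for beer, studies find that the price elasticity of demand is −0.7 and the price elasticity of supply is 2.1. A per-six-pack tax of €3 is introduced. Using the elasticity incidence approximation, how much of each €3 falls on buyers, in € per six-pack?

Buyers bear ≈ €2.25 per six-pack.

Incidence ratio: buyers' share ≈ εs / (εs + |εd|) = 2.1 / (2.1 + 0.7) = 0.75.
So buyers bear ≈ 0.75 × €3 = €2.25; producers bear €0.75.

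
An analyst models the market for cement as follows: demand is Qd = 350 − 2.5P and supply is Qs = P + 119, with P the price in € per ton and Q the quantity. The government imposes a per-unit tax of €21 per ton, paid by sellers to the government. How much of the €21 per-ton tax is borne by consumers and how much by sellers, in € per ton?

Before the tax: set 350 − 2.5P = P + 119 → P* = €66, Q* = 185.
With the tax collected from sellers, supply shifts: Qs = (P − 21) + 119.
Solving gives Q = 170 with consumers paying €72 and sellers receiving €51 (the €21 wedge).
Burden on consumers: €6; on sellers: €15. (They sum to €21.)

Consumers bear €6 per ton; sellers bear €15 per ton.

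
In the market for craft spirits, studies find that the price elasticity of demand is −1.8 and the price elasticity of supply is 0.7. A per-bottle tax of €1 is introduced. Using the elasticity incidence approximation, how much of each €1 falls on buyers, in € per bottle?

Incidence ratio: buyers' share ≈ εs / (εs + |εd|) = 0.7 / (0.7 + 1.8) = 0.28.
So buyers bear ≈ 0.28 × €1 = €0.28; producers bear €0.72.

Buyers bear ≈ €0.28 per bottle.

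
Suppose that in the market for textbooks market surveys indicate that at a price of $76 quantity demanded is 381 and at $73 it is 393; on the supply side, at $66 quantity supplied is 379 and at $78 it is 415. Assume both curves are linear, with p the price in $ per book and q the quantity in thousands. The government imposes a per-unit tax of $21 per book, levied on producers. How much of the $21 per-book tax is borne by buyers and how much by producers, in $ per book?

Buyers bear $9 per book; producers bear $12 per book.

Demand slope: (393 − 381)/(73 − 76) = -4, so qd = 685 − 4p.
Supply slope: (415 − 379)/(78 − 66) = 3, so qs = 3p + 181.
Without the tax, 685 − 4p = 3p + 181 gives 7p = 504, so p* = $72 and q* = 397.
With the tax collected from producers, supply shifts: qs = 3(p − 21) + 181.
Solving gives q = 361 with buyers paying $81 and producers receiving $60 (the $21 wedge).
Burden on buyers: $9; on producers: $12. (They sum to $21.)
The less price-elastic side of the market bears the larger share of a per-unit tax.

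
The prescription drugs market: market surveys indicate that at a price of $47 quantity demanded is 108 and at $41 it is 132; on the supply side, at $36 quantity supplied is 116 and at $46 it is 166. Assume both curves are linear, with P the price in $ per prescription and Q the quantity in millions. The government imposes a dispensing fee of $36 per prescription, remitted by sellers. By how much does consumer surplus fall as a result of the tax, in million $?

Consumer surplus falls by $1920 million.

Demand slope: (132 − 108)/(41 − 47) = -4, so Qd = 296 − 4P.
Supply slope: (166 − 116)/(46 − 36) = 5, so Qs = 5P − 64.
Before the tax: set 296 − 4P = 5P − 64 → P* = $40, Q* = 136.
With the tax collected from sellers, supply shifts: Qs = 5(P − 36) − 64.
Solving gives Q = 56 with buyers paying $60 and sellers receiving $24 (the $36 wedge).
ΔCS is the trapezoid between Q = 56 and Q = 136 of height $20: ½ · (136 + 56) · 20 = $1920.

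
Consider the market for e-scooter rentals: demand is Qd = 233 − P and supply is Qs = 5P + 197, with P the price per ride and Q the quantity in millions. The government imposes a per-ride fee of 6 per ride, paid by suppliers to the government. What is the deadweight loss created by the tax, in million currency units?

Deadweight loss = 15 million.

Before the tax: set 233 − P = 5P + 197 → P* = 6, Q* = 227.
With the tax collected from suppliers, supply shifts: Qs = 5(P − 6) + 197.
New equilibrium: buyers pay 11, suppliers receive 5, Q = 222. (Wedge: Pb − Ps = 6.)
Quantity falls by |ΔQ| = |227 − 222| = 5.
DWL = ½ · t · |ΔQ| = ½ · 6 · 5 = 15.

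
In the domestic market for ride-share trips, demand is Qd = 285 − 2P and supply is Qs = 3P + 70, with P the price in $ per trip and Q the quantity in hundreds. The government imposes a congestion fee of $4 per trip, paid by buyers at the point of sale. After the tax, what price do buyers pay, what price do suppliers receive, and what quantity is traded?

Before the tax: set 285 − 2P = 3P + 70 → P* = $43, Q* = 199.
With the tax collected from buyers, demand (in seller-price terms) shifts: Qd = 285 − 2(P + 4).
Solving gives Q = 194.2 with buyers paying $45.4 and suppliers receiving $41.4 (the $4 wedge).

Buyers pay $45.4; suppliers receive $41.4; quantity = 194.2.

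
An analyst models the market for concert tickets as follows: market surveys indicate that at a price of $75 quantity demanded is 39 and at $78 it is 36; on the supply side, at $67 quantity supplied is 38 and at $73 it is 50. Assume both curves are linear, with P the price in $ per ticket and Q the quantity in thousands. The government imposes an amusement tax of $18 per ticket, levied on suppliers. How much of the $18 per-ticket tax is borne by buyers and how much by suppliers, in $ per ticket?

Demand slope: (36 − 39)/(78 − 75) = -1, so Qd = 114 − P.
Supply slope: (50 − 38)/(73 − 67) = 2, so Qs = 2P − 96.
Without the tax, 114 − P = 2P − 96 gives 3P = 210, so P* = $70 and Q* = 44.
With the tax collected from suppliers, supply shifts: Qs = 2(P − 18) − 96.
New equilibrium: buyers pay $82, suppliers receive $64, Q = 32. (Wedge: Pb − Ps = 18.)
Burden on buyers: $12; on suppliers: $6. (They sum to $18.)
The less price-elastic side of the market bears the larger share of a per-unit tax.

Buyers bear $12 per ticket; suppliers bear $6 per ticket.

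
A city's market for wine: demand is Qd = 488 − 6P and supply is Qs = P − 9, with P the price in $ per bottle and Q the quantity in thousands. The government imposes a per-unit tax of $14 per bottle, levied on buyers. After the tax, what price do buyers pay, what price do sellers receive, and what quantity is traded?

Buyers pay $73; sellers receive $59; quantity = 50.

Before the tax: set 488 − 6P = P − 9 → P* = $71, Q* = 62.
With the tax collected from buyers, demand (in seller-price terms) shifts: Qd = 488 − 6(P + 14).
New equilibrium: buyers pay $73, sellers receive $59, Q = 50. (Wedge: Pb − Ps = 14.)
The less price-elastic side of the market bears the larger share of a per-unit tax.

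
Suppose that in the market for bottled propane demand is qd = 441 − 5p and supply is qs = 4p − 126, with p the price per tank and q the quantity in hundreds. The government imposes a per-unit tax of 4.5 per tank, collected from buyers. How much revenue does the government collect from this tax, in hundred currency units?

Without the tax, 441 − 5p = 4p − 126 gives 9p = 567, so p* = 63 and q* = 126.
With the tax collected from buyers, demand (in seller-price terms) shifts: qd = 441 − 5(p + 4.5).
New equilibrium: buyers pay 65, producers receive 60.5, q = 116. (Wedge: pb − ps = 4.5.)
Revenue = t · Q = 4.5 · 116 = 522.

Tax revenue = 522 hundred.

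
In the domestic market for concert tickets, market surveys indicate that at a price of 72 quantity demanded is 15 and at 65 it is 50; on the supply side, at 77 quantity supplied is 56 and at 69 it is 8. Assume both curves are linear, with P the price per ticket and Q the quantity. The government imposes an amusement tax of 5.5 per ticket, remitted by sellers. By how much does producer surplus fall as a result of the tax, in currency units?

Producer surplus falls by 31.25.

Demand slope: (50 − 15)/(65 − 72) = -5, so Qd = 375 − 5P.
Supply slope: (8 − 56)/(69 − 77) = 6, so Qs = 6P − 406.
Without the tax, 375 − 5P = 6P − 406 gives 11P = 781, so P* = 71 and Q* = 20.
With the tax collected from sellers, supply shifts: Qs = 6(P − 5.5) − 406.
New equilibrium: buyers pay 74, sellers receive 68.5, Q = 5. (Wedge: Pb − Ps = 5.5.)
ΔPS is the trapezoid between Q = 5 and Q = 20 of height 2.5: ½ · (20 + 5) · 2.5 = 31.25.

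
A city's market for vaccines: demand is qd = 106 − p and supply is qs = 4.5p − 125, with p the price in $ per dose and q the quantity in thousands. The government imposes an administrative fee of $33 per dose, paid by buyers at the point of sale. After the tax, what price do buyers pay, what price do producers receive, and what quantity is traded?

Without the tax, 106 − p = 4.5p − 125 gives 5.5p = 231, so p* = $42 and q* = 64.
With the tax collected from buyers, demand (in seller-price terms) shifts: qd = 106 − (p + 33).
New equilibrium: buyers pay $69, producers receive $36, q = 37. (Wedge: pb − ps = 33.)

Buyers pay $69; producers receive $36; quantity = 37.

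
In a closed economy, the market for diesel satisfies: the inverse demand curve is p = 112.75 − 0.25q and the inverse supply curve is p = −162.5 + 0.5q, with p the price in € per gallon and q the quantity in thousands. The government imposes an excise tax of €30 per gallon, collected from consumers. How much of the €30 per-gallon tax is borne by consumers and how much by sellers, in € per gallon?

Rewrite in direct form: qd = 451 − 4p and qs = 2p + 325.
Before the tax: set 451 − 4p = 2p + 325 → p* = €21, q* = 367.
With the tax collected from consumers, demand (in seller-price terms) shifts: qd = 451 − 4(p + 30).
Solving gives q = 327 with consumers paying €31 and sellers receiving €1 (the €30 wedge).
Burden on consumers: €10; on sellers: €20. (They sum to €30.)
The less price-elastic side of the market bears the larger share of a per-unit tax.

Consumers bear €10 per gallon; sellers bear €20 per gallon.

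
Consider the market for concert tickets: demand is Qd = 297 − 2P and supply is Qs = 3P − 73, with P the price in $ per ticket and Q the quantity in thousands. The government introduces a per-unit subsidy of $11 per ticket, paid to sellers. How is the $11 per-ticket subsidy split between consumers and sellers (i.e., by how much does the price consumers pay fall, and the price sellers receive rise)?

Consumers gain $6.6 per ticket; sellers gain $4.4 per ticket.

Before the subsidy: set 297 − 2P = 3P − 73 → P* = $74, Q* = 149.
With a per-unit subsidy paid to sellers, each receives P + 11 per unit sold, so supply becomes Qs = 3(P + 11) − 73.
Solving gives Q = 162.2 with consumers paying $67.4 and sellers receiving $78.4 (the $11 wedge).
Gain to consumers: $6.6; to sellers: $4.4. (They sum to $11.)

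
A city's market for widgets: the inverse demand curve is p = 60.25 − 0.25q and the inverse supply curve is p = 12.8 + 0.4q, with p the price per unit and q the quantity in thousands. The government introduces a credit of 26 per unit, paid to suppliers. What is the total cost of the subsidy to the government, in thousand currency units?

Government outlay = 2938 thousand.

Rewrite in direct form: qd = 241 − 4p and qs = 2.5p − 32.
Without the subsidy, 241 − 4p = 2.5p − 32 gives 6.5p = 273, so p* = 42 and q* = 73.
With a per-unit subsidy paid to suppliers, each receives p + 26 per unit sold, so supply becomes qs = 2.5(p + 26) − 32.
New equilibrium: buyers pay 32, suppliers receive 58, q = 113. (Wedge: pb − ps = −26.)
Outlay = t · Q = 26 · 113 = 2938.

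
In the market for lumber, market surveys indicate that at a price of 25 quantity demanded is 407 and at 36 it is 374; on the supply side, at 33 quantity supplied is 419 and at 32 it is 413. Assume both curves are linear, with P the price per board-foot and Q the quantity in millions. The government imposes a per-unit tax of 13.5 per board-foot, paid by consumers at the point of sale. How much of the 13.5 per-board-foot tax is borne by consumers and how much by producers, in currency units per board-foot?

Demand slope: (374 − 407)/(36 − 25) = -3, so Qd = 482 − 3P.
Supply slope: (413 − 419)/(32 − 33) = 6, so Qs = 6P + 221.
Without the tax, 482 − 3P = 6P + 221 gives 9P = 261, so P* = 29 and Q* = 395.
With the tax collected from consumers, demand (in seller-price terms) shifts: Qd = 482 − 3(P + 13.5).
New equilibrium: consumers pay 38, producers receive 24.5, Q = 368. (Wedge: Pb − Ps = 13.5.)
Burden on consumers: 9; on producers: 4.5. (They sum to 13.5.)

Consumers bear 9 per board-foot; producers bear 4.5 per board-foot.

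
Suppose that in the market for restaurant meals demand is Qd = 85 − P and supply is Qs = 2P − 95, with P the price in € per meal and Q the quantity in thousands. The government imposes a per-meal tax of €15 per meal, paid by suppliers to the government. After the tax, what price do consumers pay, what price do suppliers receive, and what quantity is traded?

Consumers pay €70; suppliers receive €55; quantity = 15.

Without the tax, 85 − P = 2P − 95 gives 3P = 180, so P* = €60 and Q* = 25.
With the tax collected from suppliers, supply shifts: Qs = 2(P − 15) − 95.
Solving gives Q = 15 with consumers paying €70 and suppliers receiving €55 (the €15 wedge).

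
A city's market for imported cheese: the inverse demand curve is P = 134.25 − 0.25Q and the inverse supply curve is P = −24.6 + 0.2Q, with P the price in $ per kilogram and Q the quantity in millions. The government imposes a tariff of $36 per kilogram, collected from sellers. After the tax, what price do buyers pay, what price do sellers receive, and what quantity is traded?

Buyers pay $66; sellers receive $30; quantity = 273.

Rewrite in direct form: Qd = 537 − 4P and Qs = 5P + 123.
Without the tax, 537 − 4P = 5P + 123 gives 9P = 414, so P* = $46 and Q* = 353.
With the tax collected from sellers, supply shifts: Qs = 5(P − 36) + 123.
Solving gives Q = 273 with buyers paying $66 and sellers receiving $30 (the $36 wedge).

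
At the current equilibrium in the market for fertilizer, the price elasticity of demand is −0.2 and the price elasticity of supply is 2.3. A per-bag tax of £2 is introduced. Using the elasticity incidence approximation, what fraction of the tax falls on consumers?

Incidence ratio: consumers' share ≈ εs / (εs + |εd|) = 2.3 / (2.3 + 0.2) = 0.92.
Supply is the more elastic side, so consumers bear the larger share.

Consumers' share ≈ 0.92.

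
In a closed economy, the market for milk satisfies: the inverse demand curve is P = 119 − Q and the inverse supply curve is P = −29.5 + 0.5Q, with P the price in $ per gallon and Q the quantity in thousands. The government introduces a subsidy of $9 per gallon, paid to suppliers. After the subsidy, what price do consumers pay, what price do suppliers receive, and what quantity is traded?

Consumers pay $14; suppliers receive $23; quantity = 105.

Inverting to Q(P) form: Qd = 119 − P; Qs = 2P + 59.
Without the subsidy, 119 − P = 2P + 59 gives 3P = 60, so P* = $20 and Q* = 99.
With a per-unit subsidy paid to suppliers, each receives P + 9 per unit sold, so supply becomes Qs = 2(P + 9) + 59.
Solving gives Q = 105 with consumers paying $14 and suppliers receiving $23 (the $9 wedge).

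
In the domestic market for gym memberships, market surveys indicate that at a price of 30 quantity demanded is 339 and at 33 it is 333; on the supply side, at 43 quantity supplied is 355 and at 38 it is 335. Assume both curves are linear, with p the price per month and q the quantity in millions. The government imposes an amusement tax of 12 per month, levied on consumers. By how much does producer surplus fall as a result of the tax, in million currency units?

Producer surplus falls by 1276 million.

Demand slope: (333 − 339)/(33 − 30) = -2, so qd = 399 − 2p.
Supply slope: (335 − 355)/(38 − 43) = 4, so qs = 4p + 183.
Before the tax: set 399 − 2p = 4p + 183 → p* = 36, q* = 327.
With the tax collected from consumers, demand (in seller-price terms) shifts: qd = 399 − 2(p + 12).
New equilibrium: consumers pay 44, suppliers receive 32, q = 311. (Wedge: pb − ps = 12.)
ΔPS is the trapezoid between Q = 311 and Q = 327 of height 4: ½ · (327 + 311) · 4 = 1276.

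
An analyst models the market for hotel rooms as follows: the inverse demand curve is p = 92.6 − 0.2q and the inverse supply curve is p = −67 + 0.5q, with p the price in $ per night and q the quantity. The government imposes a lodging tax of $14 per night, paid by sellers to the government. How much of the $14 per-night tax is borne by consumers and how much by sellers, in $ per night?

Consumers bear $4 per night; sellers bear $10 per night.

Rewrite in direct form: qd = 463 − 5p and qs = 2p + 134.
Without the tax, 463 − 5p = 2p + 134 gives 7p = 329, so p* = $47 and q* = 228.
With the tax collected from sellers, supply shifts: qs = 2(p − 14) + 134.
Solving gives q = 208 with consumers paying $51 and sellers receiving $37 (the $14 wedge).
Burden on consumers: $4; on sellers: $10. (They sum to $14.)
The less price-elastic side of the market bears the larger share of a per-unit tax.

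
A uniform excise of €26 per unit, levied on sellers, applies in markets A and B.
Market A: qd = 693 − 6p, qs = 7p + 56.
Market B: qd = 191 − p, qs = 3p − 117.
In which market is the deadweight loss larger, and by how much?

Market A, by €838.5.

Market A: pre-tax p* = €49, q* = 399; post-tax q = 315; deadweight loss = €1092.
Market B: pre-tax p* = €77, q* = 114; post-tax q = 94.5; deadweight loss = €253.5.
Difference: €1092 vs €253.5 → market A is larger by €838.5.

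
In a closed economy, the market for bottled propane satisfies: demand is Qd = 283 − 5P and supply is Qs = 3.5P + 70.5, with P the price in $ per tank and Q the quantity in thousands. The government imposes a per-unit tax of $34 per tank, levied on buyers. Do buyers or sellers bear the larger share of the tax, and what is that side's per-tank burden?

Sellers bear the larger share: $20 per tank.

Without the tax, 283 − 5P = 3.5P + 70.5 gives 8.5P = 212.5, so P* = $25 and Q* = 158.
With the tax collected from buyers, demand (in seller-price terms) shifts: Qd = 283 − 5(P + 34).
New equilibrium: buyers pay $39, sellers receive $5, Q = 88. (Wedge: Pb − Ps = 34.)
Per-tank burden: buyers $14, sellers $20.
Sellers take the larger share because supply is less price-elastic here (demand slope 5 vs supply slope 3.5).
The less price-elastic side of the market bears the larger share of a per-unit tax.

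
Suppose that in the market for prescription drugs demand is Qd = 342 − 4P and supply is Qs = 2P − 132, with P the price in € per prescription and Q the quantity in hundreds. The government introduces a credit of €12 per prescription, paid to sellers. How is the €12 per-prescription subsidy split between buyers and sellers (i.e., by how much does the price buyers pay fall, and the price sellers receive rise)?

Without the subsidy, 342 − 4P = 2P − 132 gives 6P = 474, so P* = €79 and Q* = 26.
With a per-unit subsidy paid to sellers, each receives P + 12 per unit sold, so supply becomes Qs = 2(P + 12) − 132.
New equilibrium: buyers pay €75, sellers receive €87, Q = 42. (Wedge: Pb − Ps = −12.)
Gain to buyers: €4; to sellers: €8. (They sum to €12.)

Buyers gain €4 per prescription; sellers gain €8 per prescription.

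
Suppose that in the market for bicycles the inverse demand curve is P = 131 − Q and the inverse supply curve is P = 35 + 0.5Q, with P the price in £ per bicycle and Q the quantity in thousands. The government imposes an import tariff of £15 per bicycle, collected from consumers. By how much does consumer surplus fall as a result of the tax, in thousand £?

Rewrite in direct form: Qd = 131 − P and Qs = 2P − 70.
Before the tax: set 131 − P = 2P − 70 → P* = £67, Q* = 64.
With the tax collected from consumers, demand (in seller-price terms) shifts: Qd = 131 − (P + 15).
Solving gives Q = 54 with consumers paying £77 and sellers receiving £62 (the £15 wedge).
ΔCS is the trapezoid between Q = 54 and Q = 64 of height £10: ½ · (64 + 54) · 10 = £590.

Consumer surplus falls by £590 thousand.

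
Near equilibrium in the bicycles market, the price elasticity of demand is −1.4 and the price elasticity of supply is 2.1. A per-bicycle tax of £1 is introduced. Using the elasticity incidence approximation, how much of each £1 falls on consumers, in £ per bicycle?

Consumers bear ≈ £0.6 per bicycle.

Incidence ratio: consumers' share ≈ εs / (εs + |εd|) = 2.1 / (2.1 + 1.4) = 0.6.
So consumers bear ≈ 0.6 × £1 = £0.6; producers bear £0.4.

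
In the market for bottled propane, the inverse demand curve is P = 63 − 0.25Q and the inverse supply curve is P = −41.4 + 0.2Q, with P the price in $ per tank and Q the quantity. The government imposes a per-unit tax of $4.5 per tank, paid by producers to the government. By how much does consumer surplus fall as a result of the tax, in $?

Rewrite in direct form: Qd = 252 − 4P and Qs = 5P + 207.
Before the tax: set 252 − 4P = 5P + 207 → P* = $5, Q* = 232.
With the tax collected from producers, supply shifts: Qs = 5(P − 4.5) + 207.
Solving gives Q = 222 with consumers paying $7.5 and producers receiving $3 (the $4.5 wedge).
ΔCS is the trapezoid between Q = 222 and Q = 232 of height $2.5: ½ · (232 + 222) · 2.5 = $567.5.

Consumer surplus falls by $567.5.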